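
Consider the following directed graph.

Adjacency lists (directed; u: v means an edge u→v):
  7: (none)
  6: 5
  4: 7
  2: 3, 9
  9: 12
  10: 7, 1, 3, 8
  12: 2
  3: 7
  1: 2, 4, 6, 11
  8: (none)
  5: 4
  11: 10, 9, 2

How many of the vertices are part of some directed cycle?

A vertex is on a directed cycle iff it belongs to a strongly connected component of size ≥ 2 (or has a self-loop).
The vertices on cycles are {1, 2, 9, 10, 11, 12} — 6 in total.

6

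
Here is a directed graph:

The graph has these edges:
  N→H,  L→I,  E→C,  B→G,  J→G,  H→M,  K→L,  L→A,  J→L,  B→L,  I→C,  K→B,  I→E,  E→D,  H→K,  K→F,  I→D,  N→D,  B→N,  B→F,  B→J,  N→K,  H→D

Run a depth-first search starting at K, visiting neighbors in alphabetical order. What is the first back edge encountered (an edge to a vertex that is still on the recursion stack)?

H->K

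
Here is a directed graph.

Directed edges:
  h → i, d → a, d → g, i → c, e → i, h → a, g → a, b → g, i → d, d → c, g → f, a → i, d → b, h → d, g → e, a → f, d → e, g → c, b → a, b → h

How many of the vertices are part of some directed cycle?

A vertex is on a directed cycle iff it belongs to a strongly connected component of size ≥ 2 (or has a self-loop).
The vertices on cycles are {a, b, d, e, g, h, i} — 7 in total.

7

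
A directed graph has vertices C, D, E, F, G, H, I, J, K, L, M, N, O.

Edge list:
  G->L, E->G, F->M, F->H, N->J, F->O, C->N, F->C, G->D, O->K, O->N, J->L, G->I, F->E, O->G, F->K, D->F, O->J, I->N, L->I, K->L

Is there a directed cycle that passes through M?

No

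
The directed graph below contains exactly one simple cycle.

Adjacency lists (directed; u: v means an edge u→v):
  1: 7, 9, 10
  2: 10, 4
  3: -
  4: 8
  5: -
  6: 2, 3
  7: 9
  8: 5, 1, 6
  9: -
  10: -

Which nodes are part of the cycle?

DFS with gray/black marking from 8:
8 gray
  5 gray
  5 black
  1 gray
    7 gray
      9 gray
      9 black
    7 black
    1→9: 9 black — skip
    10 gray
    10 black
  1 black
  6 gray
    2 gray
      2→10: 10 black — skip
      4 gray
        4→8: 8 is gray → back edge
Back edge closes the cycle 8 → 6 → 2 → 4 → 8; its vertices are {2, 4, 6, 8}.

2, 4, 6, 8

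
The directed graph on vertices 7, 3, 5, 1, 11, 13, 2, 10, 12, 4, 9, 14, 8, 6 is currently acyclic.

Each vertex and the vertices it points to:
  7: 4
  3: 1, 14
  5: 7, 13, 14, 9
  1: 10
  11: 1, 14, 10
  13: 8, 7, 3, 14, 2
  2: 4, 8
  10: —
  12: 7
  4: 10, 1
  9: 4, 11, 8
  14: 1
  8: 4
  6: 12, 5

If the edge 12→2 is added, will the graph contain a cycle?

Adding 12→2 creates a cycle iff 2 can already reach 12.
Explore from 2: no path reaches 12. The graph stays acyclic.

No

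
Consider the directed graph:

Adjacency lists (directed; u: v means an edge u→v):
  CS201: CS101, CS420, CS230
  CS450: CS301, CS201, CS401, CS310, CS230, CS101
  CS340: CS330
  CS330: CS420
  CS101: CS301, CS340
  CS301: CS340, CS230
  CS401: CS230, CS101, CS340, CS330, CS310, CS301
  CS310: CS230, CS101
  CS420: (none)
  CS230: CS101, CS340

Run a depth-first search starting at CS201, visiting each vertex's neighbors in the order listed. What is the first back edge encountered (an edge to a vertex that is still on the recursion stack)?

CS230→CS101

DFS from CS201 (visiting each vertex's neighbors in the order listed); mark gray on enter, black on exit:
CS201 gray
  CS101 gray
    CS301 gray
      CS340 gray
        CS330 gray
          CS420 gray
          CS420 black
        CS330 black
      CS340 black
      CS230 gray
        CS230→CS101: CS101 is gray → back edge
First back edge: CS230 → CS101.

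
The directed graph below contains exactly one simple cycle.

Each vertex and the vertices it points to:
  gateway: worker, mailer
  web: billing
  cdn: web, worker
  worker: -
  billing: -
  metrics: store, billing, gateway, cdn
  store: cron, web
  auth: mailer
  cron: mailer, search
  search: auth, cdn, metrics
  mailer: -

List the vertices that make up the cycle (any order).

DFS with gray/black marking from search:
search gray
  auth gray
    mailer gray
    mailer black
  auth black
  cdn gray
    web gray
      billing gray
      billing black
    web black
    worker gray
    worker black
  cdn black
  metrics gray
    store gray
      cron gray
        cron→mailer: mailer black — skip
        cron→search: search is gray → back edge
Back edge closes the cycle search → metrics → store → cron → search; its vertices are {cron, store, search, metrics}.

cron, store, search, metrics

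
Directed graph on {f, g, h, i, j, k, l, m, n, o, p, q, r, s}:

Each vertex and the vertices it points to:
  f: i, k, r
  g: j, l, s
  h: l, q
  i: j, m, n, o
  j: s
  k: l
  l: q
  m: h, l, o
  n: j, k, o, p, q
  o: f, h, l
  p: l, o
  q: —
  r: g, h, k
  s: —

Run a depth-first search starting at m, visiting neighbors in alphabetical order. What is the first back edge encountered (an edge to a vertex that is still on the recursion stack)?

i->m

DFS from m (visiting neighbors in alphabetical order); mark gray on enter, black on exit:
m gray
  h gray
    l gray
      q gray
      q black
    l black
    h→q: q black — skip
  h black
  m→l: l black — skip
  o gray
    f gray
      i gray
        j gray
          s gray
          s black
        j black
        i→m: m is gray → back edge
First back edge: i → m.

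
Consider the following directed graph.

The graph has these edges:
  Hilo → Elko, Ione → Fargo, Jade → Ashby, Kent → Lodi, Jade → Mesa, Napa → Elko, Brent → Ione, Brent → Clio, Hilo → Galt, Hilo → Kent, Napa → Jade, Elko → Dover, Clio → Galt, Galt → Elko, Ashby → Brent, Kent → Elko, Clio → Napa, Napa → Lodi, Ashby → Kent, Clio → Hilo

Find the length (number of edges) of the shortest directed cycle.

For each vertex v, BFS finds the shortest path from v back to v.
The shortest such closed walk is Brent → Clio → Napa → Jade → Ashby → Brent, length 5.

5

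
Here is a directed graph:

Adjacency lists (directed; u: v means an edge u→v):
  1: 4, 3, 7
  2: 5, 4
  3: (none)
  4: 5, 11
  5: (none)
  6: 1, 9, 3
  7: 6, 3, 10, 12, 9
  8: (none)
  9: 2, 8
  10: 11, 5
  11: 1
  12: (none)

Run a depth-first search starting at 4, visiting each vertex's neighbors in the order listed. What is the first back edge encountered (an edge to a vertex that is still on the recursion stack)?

1→4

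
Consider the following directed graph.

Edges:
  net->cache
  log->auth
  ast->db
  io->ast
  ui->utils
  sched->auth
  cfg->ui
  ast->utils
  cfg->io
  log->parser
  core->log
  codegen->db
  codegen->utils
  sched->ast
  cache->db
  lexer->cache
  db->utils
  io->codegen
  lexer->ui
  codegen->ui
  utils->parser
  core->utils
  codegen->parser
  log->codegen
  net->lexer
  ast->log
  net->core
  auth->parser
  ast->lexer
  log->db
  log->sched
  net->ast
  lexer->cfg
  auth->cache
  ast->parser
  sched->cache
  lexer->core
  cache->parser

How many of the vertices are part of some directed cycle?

A vertex is on a directed cycle iff it belongs to a strongly connected component of size ≥ 2 (or has a self-loop).
The vertices on cycles are {io, ast, cfg, log, core, lexer, sched} — 7 in total.

7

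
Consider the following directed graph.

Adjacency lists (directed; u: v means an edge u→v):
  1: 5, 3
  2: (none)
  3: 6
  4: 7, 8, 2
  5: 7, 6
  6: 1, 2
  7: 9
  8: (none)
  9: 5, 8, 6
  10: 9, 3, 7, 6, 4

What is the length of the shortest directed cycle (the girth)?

3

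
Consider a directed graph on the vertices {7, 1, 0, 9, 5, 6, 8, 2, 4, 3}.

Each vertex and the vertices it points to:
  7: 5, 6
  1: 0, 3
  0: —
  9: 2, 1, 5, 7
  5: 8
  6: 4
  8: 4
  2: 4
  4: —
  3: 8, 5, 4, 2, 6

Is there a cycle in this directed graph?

No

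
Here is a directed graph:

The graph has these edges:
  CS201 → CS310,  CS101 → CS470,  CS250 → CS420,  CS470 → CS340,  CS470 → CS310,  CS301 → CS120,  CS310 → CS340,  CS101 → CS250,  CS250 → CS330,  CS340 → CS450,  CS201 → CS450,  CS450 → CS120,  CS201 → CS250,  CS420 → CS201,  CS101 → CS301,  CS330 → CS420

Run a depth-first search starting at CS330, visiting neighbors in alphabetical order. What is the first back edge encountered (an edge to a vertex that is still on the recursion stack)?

CS250→CS330

DFS from CS330 (visiting neighbors in alphabetical order); mark gray on enter, black on exit:
CS330 gray
  CS420 gray
    CS201 gray
      CS250 gray
        CS250→CS330: CS330 is gray → back edge
First back edge: CS250 → CS330.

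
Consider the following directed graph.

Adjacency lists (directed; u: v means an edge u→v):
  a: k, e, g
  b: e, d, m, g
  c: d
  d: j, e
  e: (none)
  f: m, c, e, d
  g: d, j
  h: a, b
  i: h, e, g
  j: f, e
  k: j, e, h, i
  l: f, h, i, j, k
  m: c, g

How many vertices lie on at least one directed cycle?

A vertex is on a directed cycle iff it belongs to a strongly connected component of size ≥ 2 (or has a self-loop).
The vertices on cycles are {a, c, d, f, g, h, i, j, k, m} — 10 in total.

10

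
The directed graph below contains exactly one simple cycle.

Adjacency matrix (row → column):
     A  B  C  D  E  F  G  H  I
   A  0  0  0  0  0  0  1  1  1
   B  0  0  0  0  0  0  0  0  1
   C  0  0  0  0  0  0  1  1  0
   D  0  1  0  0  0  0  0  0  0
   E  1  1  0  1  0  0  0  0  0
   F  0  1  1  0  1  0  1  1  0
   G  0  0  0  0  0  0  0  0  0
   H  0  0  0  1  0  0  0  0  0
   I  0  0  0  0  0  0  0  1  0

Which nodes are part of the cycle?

B, D, H, I

DFS with gray/black marking from B:
B gray
  I gray
    H gray
      D gray
        D→B: B is gray → back edge
Back edge closes the cycle B → I → H → D → B; its vertices are {B, D, H, I}.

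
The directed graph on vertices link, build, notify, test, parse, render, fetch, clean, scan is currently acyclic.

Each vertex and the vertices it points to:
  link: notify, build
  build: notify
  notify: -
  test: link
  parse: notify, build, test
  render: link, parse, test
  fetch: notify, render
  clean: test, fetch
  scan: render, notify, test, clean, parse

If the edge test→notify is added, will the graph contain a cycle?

Adding test→notify creates a cycle iff notify can already reach test.
Explore from notify: no path reaches test. The graph stays acyclic.

No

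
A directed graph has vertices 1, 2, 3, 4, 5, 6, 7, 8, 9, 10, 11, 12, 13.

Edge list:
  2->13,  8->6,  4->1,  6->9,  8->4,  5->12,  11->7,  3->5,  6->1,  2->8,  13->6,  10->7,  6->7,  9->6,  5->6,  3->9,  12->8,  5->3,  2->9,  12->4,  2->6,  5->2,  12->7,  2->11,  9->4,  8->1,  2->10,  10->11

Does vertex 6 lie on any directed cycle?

Yes

6 is on a cycle iff 6 can reach itself via ≥1 edge.
6 → 9 → 6 — yes.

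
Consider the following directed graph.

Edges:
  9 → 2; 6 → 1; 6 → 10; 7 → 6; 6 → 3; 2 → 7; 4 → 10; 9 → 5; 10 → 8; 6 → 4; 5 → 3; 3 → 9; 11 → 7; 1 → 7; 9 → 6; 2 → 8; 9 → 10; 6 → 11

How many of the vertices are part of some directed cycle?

8

A vertex is on a directed cycle iff it belongs to a strongly connected component of size ≥ 2 (or has a self-loop).
The vertices on cycles are {1, 2, 3, 5, 6, 7, 9, 11} — 8 in total.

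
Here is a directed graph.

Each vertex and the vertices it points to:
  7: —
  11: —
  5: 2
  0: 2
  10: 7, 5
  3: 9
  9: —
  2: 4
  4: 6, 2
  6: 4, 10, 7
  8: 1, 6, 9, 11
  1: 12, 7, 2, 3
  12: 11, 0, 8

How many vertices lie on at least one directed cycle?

A vertex is on a directed cycle iff it belongs to a strongly connected component of size ≥ 2 (or has a self-loop).
The vertices on cycles are {1, 2, 4, 5, 6, 8, 10, 12} — 8 in total.

8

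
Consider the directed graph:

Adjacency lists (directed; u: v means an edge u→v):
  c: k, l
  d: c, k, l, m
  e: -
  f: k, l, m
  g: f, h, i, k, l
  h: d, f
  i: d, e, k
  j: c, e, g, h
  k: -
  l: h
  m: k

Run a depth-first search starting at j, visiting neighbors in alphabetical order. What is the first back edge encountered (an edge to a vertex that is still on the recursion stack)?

d→c

DFS from j (visiting neighbors in alphabetical order); mark gray on enter, black on exit:
j gray
  c gray
    k gray
    k black
    l gray
      h gray
        d gray
          d→c: c is gray → back edge
First back edge: d → c.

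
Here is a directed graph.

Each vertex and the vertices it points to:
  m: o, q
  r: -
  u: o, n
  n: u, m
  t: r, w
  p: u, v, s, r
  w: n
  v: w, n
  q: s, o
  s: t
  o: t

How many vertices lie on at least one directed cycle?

8

A vertex is on a directed cycle iff it belongs to a strongly connected component of size ≥ 2 (or has a self-loop).
The vertices on cycles are {m, n, o, q, s, t, u, w} — 8 in total.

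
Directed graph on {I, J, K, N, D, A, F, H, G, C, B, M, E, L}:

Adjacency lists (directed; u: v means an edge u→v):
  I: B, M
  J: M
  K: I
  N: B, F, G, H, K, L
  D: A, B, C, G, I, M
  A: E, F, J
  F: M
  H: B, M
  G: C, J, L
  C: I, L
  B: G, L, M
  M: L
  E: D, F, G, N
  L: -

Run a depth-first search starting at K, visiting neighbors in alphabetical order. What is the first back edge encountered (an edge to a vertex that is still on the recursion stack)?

C→I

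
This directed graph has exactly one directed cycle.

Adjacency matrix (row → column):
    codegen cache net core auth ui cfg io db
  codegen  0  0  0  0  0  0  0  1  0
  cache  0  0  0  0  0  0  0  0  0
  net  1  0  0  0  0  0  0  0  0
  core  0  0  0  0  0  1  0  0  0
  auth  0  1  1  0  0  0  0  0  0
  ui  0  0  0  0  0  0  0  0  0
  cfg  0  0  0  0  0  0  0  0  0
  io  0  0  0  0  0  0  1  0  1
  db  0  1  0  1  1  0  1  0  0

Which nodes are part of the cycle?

db, io, net, auth, codegen

DFS with gray/black marking from io:
io gray
  db gray
    core gray
      ui gray
      ui black
    core black
    cfg gray
    cfg black
    cache gray
    cache black
    auth gray
      net gray
        codegen gray
          codegen→io: io is gray → back edge
Back edge closes the cycle io → db → auth → net → codegen → io; its vertices are {db, io, net, auth, codegen}.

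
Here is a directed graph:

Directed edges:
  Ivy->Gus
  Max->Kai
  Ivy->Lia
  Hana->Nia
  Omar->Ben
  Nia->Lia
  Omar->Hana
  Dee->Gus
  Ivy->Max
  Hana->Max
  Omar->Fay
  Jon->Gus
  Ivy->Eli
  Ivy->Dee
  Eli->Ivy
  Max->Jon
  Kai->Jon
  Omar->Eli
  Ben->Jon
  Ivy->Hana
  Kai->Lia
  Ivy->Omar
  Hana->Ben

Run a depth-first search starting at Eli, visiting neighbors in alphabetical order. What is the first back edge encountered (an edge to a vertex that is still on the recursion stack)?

Ivy→Eli

DFS from Eli (visiting neighbors in alphabetical order); mark gray on enter, black on exit:
Eli gray
  Ivy gray
    Dee gray
      Gus gray
      Gus black
    Dee black
    Ivy→Eli: Eli is gray → back edge
First back edge: Ivy → Eli.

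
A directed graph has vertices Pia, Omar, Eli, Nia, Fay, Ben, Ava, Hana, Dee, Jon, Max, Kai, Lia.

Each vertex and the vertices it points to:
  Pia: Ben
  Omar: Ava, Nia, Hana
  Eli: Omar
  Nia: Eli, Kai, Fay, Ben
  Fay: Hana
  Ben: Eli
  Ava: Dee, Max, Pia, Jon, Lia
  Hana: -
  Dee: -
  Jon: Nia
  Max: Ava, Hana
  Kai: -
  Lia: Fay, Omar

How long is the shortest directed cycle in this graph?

2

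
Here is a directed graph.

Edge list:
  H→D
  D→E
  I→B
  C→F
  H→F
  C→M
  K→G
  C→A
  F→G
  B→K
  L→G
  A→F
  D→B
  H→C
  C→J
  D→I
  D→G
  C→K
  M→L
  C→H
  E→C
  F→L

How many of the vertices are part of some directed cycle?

4

A vertex is on a directed cycle iff it belongs to a strongly connected component of size ≥ 2 (or has a self-loop).
The vertices on cycles are {C, D, E, H} — 4 in total.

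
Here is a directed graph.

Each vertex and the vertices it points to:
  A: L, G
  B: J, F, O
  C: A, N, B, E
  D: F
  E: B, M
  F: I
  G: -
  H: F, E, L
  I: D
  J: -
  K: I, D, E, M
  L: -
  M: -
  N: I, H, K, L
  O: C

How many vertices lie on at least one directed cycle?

10

A vertex is on a directed cycle iff it belongs to a strongly connected component of size ≥ 2 (or has a self-loop).
The vertices on cycles are {B, C, D, E, F, H, I, K, N, O} — 10 in total.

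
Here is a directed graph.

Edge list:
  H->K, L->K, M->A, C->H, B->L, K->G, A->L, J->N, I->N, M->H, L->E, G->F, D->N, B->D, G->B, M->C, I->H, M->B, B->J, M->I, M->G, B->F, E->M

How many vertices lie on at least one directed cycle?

A vertex is on a directed cycle iff it belongs to a strongly connected component of size ≥ 2 (or has a self-loop).
The vertices on cycles are {A, B, C, E, G, H, I, K, L, M} — 10 in total.

10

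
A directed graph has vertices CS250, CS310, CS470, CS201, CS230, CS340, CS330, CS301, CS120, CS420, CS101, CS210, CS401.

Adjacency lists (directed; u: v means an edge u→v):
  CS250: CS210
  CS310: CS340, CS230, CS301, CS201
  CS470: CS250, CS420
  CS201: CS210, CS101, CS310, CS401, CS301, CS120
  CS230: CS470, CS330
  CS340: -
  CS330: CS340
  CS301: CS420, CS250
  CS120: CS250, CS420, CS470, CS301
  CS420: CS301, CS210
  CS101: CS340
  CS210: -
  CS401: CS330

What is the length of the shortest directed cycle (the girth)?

For each vertex v, BFS finds the shortest path from v back to v.
The shortest such closed walk is CS310 → CS201 → CS310, length 2.

2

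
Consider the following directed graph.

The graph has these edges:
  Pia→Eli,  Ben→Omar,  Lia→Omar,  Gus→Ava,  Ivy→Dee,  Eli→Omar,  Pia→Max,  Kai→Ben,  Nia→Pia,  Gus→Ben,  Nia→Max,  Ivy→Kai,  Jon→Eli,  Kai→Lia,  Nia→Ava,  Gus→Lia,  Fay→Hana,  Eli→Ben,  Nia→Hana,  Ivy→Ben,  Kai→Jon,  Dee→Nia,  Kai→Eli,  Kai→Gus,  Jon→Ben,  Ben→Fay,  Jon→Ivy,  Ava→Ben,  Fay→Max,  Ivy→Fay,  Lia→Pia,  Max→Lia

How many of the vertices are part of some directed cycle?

9

A vertex is on a directed cycle iff it belongs to a strongly connected component of size ≥ 2 (or has a self-loop).
The vertices on cycles are {Ben, Eli, Fay, Ivy, Jon, Kai, Lia, Max, Pia} — 9 in total.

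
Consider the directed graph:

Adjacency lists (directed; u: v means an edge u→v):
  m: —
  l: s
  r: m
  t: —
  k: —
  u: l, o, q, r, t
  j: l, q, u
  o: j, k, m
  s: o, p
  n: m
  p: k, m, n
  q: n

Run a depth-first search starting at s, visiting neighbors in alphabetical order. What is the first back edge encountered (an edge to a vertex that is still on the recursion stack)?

l->s

DFS from s (visiting neighbors in alphabetical order); mark gray on enter, black on exit:
s gray
  o gray
    j gray
      l gray
        l→s: s is gray → back edge
First back edge: l → s.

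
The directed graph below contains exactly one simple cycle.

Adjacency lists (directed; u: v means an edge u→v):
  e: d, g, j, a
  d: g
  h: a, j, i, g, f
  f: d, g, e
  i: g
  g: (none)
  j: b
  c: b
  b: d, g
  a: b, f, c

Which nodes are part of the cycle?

DFS with gray/black marking from a:
a gray
  b gray
    d gray
      g gray
      g black
    d black
    b→g: g black — skip
  b black
  f gray
    f→d: d black — skip
    f→g: g black — skip
    e gray
      e→d: d black — skip
      e→g: g black — skip
      j gray
        j→b: b black — skip
      j black
      e→a: a is gray → back edge
Back edge closes the cycle a → f → e → a; its vertices are {a, e, f}.

a, e, f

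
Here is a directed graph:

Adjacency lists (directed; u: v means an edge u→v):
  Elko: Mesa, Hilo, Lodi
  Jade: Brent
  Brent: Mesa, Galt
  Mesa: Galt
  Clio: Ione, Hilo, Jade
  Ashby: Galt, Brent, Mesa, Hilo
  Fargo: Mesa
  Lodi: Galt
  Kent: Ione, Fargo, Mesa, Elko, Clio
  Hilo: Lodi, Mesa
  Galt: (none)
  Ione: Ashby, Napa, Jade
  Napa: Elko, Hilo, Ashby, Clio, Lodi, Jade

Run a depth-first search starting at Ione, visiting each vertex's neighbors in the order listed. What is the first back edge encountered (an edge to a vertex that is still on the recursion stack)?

DFS from Ione (visiting each vertex's neighbors in the order listed); mark gray on enter, black on exit:
Ione gray
  Ashby gray
    Galt gray
    Galt black
    Brent gray
      Mesa gray
        Mesa→Galt: Galt black — skip
      Mesa black
      Brent→Galt: Galt black — skip
    Brent black
    Ashby→Mesa: Mesa black — skip
    Hilo gray
      Lodi gray
        Lodi→Galt: Galt black — skip
      Lodi black
      Hilo→Mesa: Mesa black — skip
    Hilo black
  Ashby black
  Napa gray
    Elko gray
      Elko→Mesa: Mesa black — skip
      Elko→Hilo: Hilo black — skip
      Elko→Lodi: Lodi black — skip
    Elko black
    Napa→Hilo: Hilo black — skip
    Napa→Ashby: Ashby black — skip
    Clio gray
      Clio→Ione: Ione is gray → back edge
First back edge: Clio → Ione.

Clio->Ione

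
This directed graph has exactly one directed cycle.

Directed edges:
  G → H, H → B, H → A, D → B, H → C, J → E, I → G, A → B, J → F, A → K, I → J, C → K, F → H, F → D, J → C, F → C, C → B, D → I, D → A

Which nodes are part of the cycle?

DFS with gray/black marking from I:
I gray
  J gray
    C gray
      K gray
      K black
      B gray
      B black
    C black
    E gray
    E black
    F gray
      D gray
        A gray
          A→B: B black — skip
          A→K: K black — skip
        A black
        D→B: B black — skip
        D→I: I is gray → back edge
Back edge closes the cycle I → J → F → D → I; its vertices are {D, F, I, J}.

D, F, I, J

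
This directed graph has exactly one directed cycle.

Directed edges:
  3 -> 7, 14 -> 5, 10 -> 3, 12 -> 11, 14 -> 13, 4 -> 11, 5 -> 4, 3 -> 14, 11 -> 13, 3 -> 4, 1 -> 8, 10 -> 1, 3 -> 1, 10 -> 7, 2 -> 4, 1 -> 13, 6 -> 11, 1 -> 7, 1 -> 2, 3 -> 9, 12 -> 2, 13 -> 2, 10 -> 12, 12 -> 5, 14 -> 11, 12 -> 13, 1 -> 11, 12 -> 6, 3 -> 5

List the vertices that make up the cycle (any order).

DFS with gray/black marking from 13:
13 gray
  2 gray
    4 gray
      11 gray
        11→13: 13 is gray → back edge
Back edge closes the cycle 13 → 2 → 4 → 11 → 13; its vertices are {2, 4, 11, 13}.

2, 4, 11, 13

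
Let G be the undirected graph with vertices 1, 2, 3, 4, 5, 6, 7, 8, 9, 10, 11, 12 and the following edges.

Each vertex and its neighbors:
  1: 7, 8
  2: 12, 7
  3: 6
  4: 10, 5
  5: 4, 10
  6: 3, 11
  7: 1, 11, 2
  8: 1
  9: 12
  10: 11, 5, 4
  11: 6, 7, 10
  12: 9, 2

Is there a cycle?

DFS, tracking each vertex's parent; an edge to a visited non-parent vertex closes a cycle.
Start from 5:
visit 5 (parent –)
  visit 4 (parent 5)
    visit 10 (parent 4)
      visit 11 (parent 10)
        visit 6 (parent 11)
          visit 3 (parent 6)
            3–6: parent, skip
          6–11: parent, skip
        visit 7 (parent 11)
          visit 1 (parent 7)
            1–7: parent, skip
            visit 8 (parent 1)
              8–1: parent, skip
          7–11: parent, skip
          visit 2 (parent 7)
            visit 12 (parent 2)
              visit 9 (parent 12)
                9–12: parent, skip
              12–2: parent, skip
            2–7: parent, skip
        11–10: parent, skip
      10–5: 5 visited and ≠ parent → cycle
Cycle: 5 – 4 – 10 – 5.

Yes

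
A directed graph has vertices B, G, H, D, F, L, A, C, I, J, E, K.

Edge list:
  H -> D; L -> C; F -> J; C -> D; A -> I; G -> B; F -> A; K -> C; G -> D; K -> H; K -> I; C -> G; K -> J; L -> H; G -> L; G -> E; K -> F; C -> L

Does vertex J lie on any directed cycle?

J lies on a cycle iff there is a path from J back to itself.
Exploring from J, it never reaches itself; equivalently, its strongly connected component is a singleton.

No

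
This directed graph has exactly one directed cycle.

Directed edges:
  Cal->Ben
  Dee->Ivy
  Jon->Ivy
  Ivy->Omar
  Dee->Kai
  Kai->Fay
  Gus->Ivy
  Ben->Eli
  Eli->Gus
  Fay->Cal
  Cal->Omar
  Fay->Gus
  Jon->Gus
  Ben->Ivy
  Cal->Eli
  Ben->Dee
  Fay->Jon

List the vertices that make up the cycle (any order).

Ben, Cal, Dee, Fay, Kai

DFS with gray/black marking from Fay:
Fay gray
  Gus gray
    Ivy gray
      Omar gray
      Omar black
    Ivy black
  Gus black
  Jon gray
    Jon→Gus: Gus black — skip
    Jon→Ivy: Ivy black — skip
  Jon black
  Cal gray
    Ben gray
      Ben→Ivy: Ivy black — skip
      Eli gray
        Eli→Gus: Gus black — skip
      Eli black
      Dee gray
        Kai gray
          Kai→Fay: Fay is gray → back edge
Back edge closes the cycle Fay → Cal → Ben → Dee → Kai → Fay; its vertices are {Ben, Cal, Dee, Fay, Kai}.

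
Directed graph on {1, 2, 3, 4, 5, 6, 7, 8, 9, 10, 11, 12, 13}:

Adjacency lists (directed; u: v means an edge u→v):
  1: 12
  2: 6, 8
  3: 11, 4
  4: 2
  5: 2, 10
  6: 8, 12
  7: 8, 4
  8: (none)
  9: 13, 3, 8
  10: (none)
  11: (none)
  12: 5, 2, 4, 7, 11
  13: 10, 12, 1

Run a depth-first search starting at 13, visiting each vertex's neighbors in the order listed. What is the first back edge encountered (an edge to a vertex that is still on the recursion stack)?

6->12

DFS from 13 (visiting each vertex's neighbors in the order listed); mark gray on enter, black on exit:
13 gray
  10 gray
  10 black
  12 gray
    5 gray
      2 gray
        6 gray
          8 gray
          8 black
          6→12: 12 is gray → back edge
First back edge: 6 → 12.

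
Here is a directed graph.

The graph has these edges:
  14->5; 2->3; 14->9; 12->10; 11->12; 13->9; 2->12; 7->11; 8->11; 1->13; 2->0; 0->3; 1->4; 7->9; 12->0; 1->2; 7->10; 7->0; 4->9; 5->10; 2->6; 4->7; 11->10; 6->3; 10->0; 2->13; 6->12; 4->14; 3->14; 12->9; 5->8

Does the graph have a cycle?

DFS with white/gray/black marking, starting from 5:
5 gray
  8 gray
    11 gray
      12 gray
        10 gray
          0 gray
            3 gray
              14 gray
                14→5: 5 is gray → back edge
Back edge found, so a cycle exists: 5 → 8 → 11 → 12 → 10 → 0 → 3 → 14 → 5.

Yes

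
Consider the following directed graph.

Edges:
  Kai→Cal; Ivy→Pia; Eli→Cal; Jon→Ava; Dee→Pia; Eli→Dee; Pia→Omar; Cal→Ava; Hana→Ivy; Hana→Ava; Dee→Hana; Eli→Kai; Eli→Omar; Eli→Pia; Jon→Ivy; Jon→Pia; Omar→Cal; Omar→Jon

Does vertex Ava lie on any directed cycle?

No

Ava lies on a cycle iff there is a path from Ava back to itself.
Exploring from Ava, it never reaches itself; equivalently, its strongly connected component is a singleton.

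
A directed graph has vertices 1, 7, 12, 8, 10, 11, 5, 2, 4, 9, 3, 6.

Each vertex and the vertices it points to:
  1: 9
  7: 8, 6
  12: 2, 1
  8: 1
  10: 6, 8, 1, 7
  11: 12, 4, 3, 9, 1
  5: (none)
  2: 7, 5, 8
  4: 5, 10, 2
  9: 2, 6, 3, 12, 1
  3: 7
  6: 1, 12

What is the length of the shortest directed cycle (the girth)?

2

For each vertex v, BFS finds the shortest path from v back to v.
The shortest such closed walk is 9 → 1 → 9, length 2.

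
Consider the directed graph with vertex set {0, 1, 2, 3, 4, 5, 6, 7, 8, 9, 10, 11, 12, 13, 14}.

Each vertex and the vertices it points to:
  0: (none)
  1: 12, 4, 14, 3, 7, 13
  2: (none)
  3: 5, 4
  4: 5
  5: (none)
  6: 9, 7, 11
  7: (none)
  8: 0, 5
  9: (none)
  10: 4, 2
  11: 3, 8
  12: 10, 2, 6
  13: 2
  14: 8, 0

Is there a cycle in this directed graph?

DFS with white/gray/black marking, starting from 6:
6 gray
  9 gray
  9 black
  7 gray
  7 black
  11 gray
    3 gray
      5 gray
      5 black
      4 gray
        4→5: 5 black — skip
      4 black
    3 black
    8 gray
      0 gray
      0 black
      8→5: 5 black — skip
    8 black
  11 black
6 black
1 gray
  12 gray
    10 gray
      10→4: 4 black — skip
      2 gray
      2 black
    10 black
    12→2: 2 black — skip
    12→6: 6 black — skip
  12 black
  1→4: 4 black — skip
  14 gray
    14→8: 8 black — skip
    14→0: 0 black — skip
  14 black
  1→3: 3 black — skip
  1→7: 7 black — skip
  13 gray
    13→2: 2 black — skip
  13 black
1 black
Every edge goes to a white or black vertex — no back edge, so the graph is acyclic.

No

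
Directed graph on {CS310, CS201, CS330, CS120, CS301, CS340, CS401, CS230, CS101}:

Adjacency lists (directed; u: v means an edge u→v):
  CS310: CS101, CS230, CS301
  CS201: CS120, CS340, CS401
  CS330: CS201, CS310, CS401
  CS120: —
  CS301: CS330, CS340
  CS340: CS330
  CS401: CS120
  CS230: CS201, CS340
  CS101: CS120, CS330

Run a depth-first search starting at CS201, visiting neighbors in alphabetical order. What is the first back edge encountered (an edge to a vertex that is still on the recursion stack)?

CS330->CS201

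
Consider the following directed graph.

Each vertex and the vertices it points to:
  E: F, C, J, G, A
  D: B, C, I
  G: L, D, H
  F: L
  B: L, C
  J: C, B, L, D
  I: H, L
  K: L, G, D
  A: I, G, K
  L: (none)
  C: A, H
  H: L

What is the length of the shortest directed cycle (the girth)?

4

For each vertex v, BFS finds the shortest path from v back to v.
The shortest such closed walk is A → G → D → C → A, length 4.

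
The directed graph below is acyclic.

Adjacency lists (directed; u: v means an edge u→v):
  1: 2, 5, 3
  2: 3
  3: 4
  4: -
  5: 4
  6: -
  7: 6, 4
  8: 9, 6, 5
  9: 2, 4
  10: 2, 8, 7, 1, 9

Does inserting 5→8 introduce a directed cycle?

Adding 5→8 creates a cycle iff 8 can already reach 5.
Path from 8: 8 → 5.
So 8 → … → 5 → 8 is a cycle.

Yes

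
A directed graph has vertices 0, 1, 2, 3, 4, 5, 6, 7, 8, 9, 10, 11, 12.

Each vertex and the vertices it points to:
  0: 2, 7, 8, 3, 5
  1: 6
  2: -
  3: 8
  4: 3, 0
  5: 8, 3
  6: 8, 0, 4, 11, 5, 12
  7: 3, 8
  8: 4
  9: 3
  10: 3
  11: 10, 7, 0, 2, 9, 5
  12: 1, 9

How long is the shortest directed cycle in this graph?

3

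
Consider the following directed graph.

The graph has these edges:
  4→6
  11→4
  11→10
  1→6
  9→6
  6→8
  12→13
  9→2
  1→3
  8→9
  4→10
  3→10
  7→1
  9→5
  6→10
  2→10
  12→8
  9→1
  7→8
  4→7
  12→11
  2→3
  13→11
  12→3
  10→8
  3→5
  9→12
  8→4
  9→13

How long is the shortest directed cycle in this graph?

For each vertex v, BFS finds the shortest path from v back to v.
The shortest such closed walk is 9 → 6 → 8 → 9, length 3.

3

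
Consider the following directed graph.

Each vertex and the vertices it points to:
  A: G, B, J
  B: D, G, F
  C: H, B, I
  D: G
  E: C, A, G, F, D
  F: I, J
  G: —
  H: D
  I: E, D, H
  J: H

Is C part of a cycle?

C is on a cycle iff C can reach itself via ≥1 edge.
C → I → E → C — yes.

Yes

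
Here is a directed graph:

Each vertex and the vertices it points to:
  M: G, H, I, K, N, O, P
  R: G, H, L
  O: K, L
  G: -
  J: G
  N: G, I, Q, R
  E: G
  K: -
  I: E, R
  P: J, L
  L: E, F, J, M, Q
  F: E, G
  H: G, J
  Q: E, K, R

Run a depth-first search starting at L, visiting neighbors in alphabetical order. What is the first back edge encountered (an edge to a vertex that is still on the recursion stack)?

R→L

DFS from L (visiting neighbors in alphabetical order); mark gray on enter, black on exit:
L gray
  E gray
    G gray
    G black
  E black
  F gray
    F→E: E black — skip
    F→G: G black — skip
  F black
  J gray
    J→G: G black — skip
  J black
  M gray
    M→G: G black — skip
    H gray
      H→G: G black — skip
      H→J: J black — skip
    H black
    I gray
      I→E: E black — skip
      R gray
        R→G: G black — skip
        R→H: H black — skip
        R→L: L is gray → back edge
First back edge: R → L.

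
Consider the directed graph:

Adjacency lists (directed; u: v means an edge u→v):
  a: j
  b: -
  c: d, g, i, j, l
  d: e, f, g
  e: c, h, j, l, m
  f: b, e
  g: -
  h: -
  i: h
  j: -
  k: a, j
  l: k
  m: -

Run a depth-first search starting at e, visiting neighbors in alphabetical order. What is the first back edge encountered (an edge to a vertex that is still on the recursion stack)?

DFS from e (visiting neighbors in alphabetical order); mark gray on enter, black on exit:
e gray
  c gray
    d gray
      d→e: e is gray → back edge
First back edge: d → e.

d->e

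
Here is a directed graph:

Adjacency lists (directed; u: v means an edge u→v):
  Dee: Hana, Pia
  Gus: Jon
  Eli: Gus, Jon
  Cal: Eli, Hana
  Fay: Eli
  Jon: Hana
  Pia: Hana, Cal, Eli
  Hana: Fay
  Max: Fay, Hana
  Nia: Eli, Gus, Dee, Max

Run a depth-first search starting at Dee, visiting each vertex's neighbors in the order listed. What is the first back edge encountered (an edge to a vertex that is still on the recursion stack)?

DFS from Dee (visiting each vertex's neighbors in the order listed); mark gray on enter, black on exit:
Dee gray
  Hana gray
    Fay gray
      Eli gray
        Gus gray
          Jon gray
            Jon→Hana: Hana is gray → back edge
First back edge: Jon → Hana.

Jon→Hana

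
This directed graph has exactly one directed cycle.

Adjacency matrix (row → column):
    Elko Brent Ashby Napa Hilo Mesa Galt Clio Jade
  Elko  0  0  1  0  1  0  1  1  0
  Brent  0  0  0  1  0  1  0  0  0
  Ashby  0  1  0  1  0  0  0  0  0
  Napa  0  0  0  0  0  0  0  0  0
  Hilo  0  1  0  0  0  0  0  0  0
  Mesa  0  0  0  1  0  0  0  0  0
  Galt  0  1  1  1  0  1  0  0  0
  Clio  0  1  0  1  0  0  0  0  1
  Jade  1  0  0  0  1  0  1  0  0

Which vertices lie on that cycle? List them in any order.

DFS with gray/black marking from Clio:
Clio gray
  Napa gray
  Napa black
  Jade gray
    Elko gray
      Ashby gray
        Ashby→Napa: Napa black — skip
        Brent gray
          Brent→Napa: Napa black — skip
          Mesa gray
            Mesa→Napa: Napa black — skip
          Mesa black
        Brent black
      Ashby black
      Hilo gray
        Hilo→Brent: Brent black — skip
      Hilo black
      Galt gray
        Galt→Mesa: Mesa black — skip
        Galt→Napa: Napa black — skip
        Galt→Ashby: Ashby black — skip
        Galt→Brent: Brent black — skip
      Galt black
      Elko→Clio: Clio is gray → back edge
Back edge closes the cycle Clio → Jade → Elko → Clio; its vertices are {Clio, Elko, Jade}.

Clio, Elko, Jade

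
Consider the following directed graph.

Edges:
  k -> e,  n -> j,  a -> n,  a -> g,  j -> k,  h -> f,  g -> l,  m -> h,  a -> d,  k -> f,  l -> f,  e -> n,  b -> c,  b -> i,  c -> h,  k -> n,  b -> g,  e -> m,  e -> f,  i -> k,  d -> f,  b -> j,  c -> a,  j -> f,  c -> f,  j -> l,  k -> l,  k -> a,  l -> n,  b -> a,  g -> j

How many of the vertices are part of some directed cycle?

7

A vertex is on a directed cycle iff it belongs to a strongly connected component of size ≥ 2 (or has a self-loop).
The vertices on cycles are {a, e, g, j, k, l, n} — 7 in total.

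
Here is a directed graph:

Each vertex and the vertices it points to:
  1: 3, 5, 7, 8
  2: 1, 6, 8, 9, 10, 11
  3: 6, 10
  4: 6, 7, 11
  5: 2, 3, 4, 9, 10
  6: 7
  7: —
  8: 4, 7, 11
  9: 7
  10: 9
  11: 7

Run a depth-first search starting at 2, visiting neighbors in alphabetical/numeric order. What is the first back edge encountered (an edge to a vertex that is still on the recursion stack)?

5→2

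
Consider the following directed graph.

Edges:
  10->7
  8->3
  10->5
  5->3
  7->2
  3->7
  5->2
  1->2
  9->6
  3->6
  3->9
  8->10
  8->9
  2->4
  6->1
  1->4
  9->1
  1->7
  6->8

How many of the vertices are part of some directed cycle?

A vertex is on a directed cycle iff it belongs to a strongly connected component of size ≥ 2 (or has a self-loop).
The vertices on cycles are {3, 5, 6, 8, 9, 10} — 6 in total.

6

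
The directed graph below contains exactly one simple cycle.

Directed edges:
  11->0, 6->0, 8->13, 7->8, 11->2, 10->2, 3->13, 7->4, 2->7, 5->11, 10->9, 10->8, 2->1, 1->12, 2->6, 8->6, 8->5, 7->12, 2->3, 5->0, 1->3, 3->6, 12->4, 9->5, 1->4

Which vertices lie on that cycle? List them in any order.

2, 5, 7, 8, 11

DFS with gray/black marking from 2:
2 gray
  1 gray
    4 gray
    4 black
    12 gray
      12→4: 4 black — skip
    12 black
    3 gray
      13 gray
      13 black
      6 gray
        0 gray
        0 black
      6 black
    3 black
  1 black
  2→6: 6 black — skip
  7 gray
    7→4: 4 black — skip
    8 gray
      5 gray
        11 gray
          11→2: 2 is gray → back edge
Back edge closes the cycle 2 → 7 → 8 → 5 → 11 → 2; its vertices are {2, 5, 7, 8, 11}.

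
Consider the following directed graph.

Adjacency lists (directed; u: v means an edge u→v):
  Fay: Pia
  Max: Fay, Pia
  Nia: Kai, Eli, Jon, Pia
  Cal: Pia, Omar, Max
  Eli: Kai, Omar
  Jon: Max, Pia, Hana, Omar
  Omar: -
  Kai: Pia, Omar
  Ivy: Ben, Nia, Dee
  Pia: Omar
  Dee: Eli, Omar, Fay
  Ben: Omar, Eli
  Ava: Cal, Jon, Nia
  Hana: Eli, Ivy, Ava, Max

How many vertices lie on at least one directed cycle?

A vertex is on a directed cycle iff it belongs to a strongly connected component of size ≥ 2 (or has a self-loop).
The vertices on cycles are {Ava, Ivy, Jon, Nia, Hana} — 5 in total.

5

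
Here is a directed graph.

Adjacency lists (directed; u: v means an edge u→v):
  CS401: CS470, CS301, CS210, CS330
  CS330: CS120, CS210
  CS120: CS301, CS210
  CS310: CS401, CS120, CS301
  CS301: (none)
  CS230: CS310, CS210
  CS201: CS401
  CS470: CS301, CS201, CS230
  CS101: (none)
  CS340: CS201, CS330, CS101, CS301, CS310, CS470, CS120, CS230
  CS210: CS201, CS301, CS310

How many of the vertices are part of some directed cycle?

A vertex is on a directed cycle iff it belongs to a strongly connected component of size ≥ 2 (or has a self-loop).
The vertices on cycles are {CS120, CS201, CS210, CS230, CS310, CS330, CS401, CS470} — 8 in total.

8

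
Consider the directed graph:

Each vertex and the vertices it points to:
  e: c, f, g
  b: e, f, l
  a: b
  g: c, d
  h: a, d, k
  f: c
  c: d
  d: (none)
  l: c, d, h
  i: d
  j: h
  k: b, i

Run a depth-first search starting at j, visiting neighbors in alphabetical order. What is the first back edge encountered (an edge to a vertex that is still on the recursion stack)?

l->h

DFS from j (visiting neighbors in alphabetical order); mark gray on enter, black on exit:
j gray
  h gray
    a gray
      b gray
        e gray
          c gray
            d gray
            d black
          c black
          f gray
            f→c: c black — skip
          f black
          g gray
            g→c: c black — skip
            g→d: d black — skip
          g black
        e black
        b→f: f black — skip
        l gray
          l→c: c black — skip
          l→d: d black — skip
          l→h: h is gray → back edge
First back edge: l → h.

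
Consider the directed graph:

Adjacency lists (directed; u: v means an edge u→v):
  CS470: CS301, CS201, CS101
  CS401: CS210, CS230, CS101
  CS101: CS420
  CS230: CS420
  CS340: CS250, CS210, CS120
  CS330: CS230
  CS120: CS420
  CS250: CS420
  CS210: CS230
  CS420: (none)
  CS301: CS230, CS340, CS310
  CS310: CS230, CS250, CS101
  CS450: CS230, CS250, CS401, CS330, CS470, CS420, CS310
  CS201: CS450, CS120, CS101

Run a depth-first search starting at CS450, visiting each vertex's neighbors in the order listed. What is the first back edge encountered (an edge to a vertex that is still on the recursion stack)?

CS201->CS450

DFS from CS450 (visiting each vertex's neighbors in the order listed); mark gray on enter, black on exit:
CS450 gray
  CS230 gray
    CS420 gray
    CS420 black
  CS230 black
  CS250 gray
    CS250→CS420: CS420 black — skip
  CS250 black
  CS401 gray
    CS210 gray
      CS210→CS230: CS230 black — skip
    CS210 black
    CS401→CS230: CS230 black — skip
    CS101 gray
      CS101→CS420: CS420 black — skip
    CS101 black
  CS401 black
  CS330 gray
    CS330→CS230: CS230 black — skip
  CS330 black
  CS470 gray
    CS301 gray
      CS301→CS230: CS230 black — skip
      CS340 gray
        CS340→CS250: CS250 black — skip
        CS340→CS210: CS210 black — skip
        CS120 gray
          CS120→CS420: CS420 black — skip
        CS120 black
      CS340 black
      CS310 gray
        CS310→CS230: CS230 black — skip
        CS310→CS250: CS250 black — skip
        CS310→CS101: CS101 black — skip
      CS310 black
    CS301 black
    CS201 gray
      CS201→CS450: CS450 is gray → back edge
First back edge: CS201 → CS450.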